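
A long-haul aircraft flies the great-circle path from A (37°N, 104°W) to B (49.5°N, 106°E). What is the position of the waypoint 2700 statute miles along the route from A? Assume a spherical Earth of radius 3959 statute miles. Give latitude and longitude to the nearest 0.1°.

≈ (70.6°N, 142.1°W)

Write both endpoints as unit vectors p₁, p₂ with components (cos φ cos λ, cos φ sin λ, sin φ).
The central angle between the endpoints is δ = arccos(p₁·p₂) ≈ 1.562 rad (89.5°). The total great-circle distance is δ·R ≈ 1.562 × 3959 ≈ 6185 mi, so the target fraction is f = 2700/6185 ≈ 0.437.
Interpolate at f ≈ 0.437 with slerp weights a = sin((1−f)δ)/sin δ ≈ 0.771, b = sin(fδ)/sin δ ≈ 0.630.
p = a·p₁ + b·p₂ ≈ (-0.262, -0.204, 0.943); φ = arcsin(p_z) ≈ 70.62°, λ = atan2(p_y, p_x) ≈ -142.08°.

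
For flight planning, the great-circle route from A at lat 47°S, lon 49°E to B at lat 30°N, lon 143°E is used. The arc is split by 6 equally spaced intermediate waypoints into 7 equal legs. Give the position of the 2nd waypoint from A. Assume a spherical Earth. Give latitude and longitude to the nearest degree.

From cos δ = sin φ₁ sin φ₂ + cos φ₁ cos φ₂ cos Δλ, the central angle is δ ≈ 1.990 rad (114.0°).
Interpolate at f = 2/7 with slerp weights a = sin((1−f)δ)/sin δ ≈ 1.083, b = sin(fδ)/sin δ ≈ 0.589.
p = a·p₁ + b·p₂ ≈ (0.077, 0.864, -0.497); φ = arcsin(p_z) ≈ -29.80°, λ = atan2(p_y, p_x) ≈ 84.93°.

≈ lat 30°S, lon 85°E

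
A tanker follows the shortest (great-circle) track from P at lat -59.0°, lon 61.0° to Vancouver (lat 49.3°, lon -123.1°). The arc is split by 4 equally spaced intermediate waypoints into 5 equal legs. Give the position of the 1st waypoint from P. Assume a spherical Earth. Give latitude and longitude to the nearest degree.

≈ lat -81°, lon 164°

Convert each endpoint to a unit vector on the sphere (x = cos φ cos λ, y = cos φ sin λ, z = sin φ).
The central angle between the endpoints is δ = arccos(p₁·p₂) ≈ 2.967 rad (170.0°).
Interpolate at f = 1/5 with slerp weights a = sin((1−f)δ)/sin δ ≈ 4.004, b = sin(fδ)/sin δ ≈ 3.224.
p = a·p₁ + b·p₂ ≈ (-0.148, 0.043, -0.988); φ = arcsin(p_z) ≈ -81.12°, λ = atan2(p_y, p_x) ≈ 164.01°.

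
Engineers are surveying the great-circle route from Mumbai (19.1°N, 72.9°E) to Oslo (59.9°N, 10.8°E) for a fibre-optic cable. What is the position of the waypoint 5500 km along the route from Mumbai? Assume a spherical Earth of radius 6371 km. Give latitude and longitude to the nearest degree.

≈ 56°N, 29°E

Write both endpoints as unit vectors p₁, p₂ with components (cos φ cos λ, cos φ sin λ, sin φ).
The central angle between the endpoints is δ = arccos(p₁·p₂) ≈ 1.042 rad (59.7°). The total great-circle distance is δ·R ≈ 1.042 × 6371 ≈ 6636 km, so the target fraction is f = 5500/6636 ≈ 0.829.
Interpolate at f ≈ 0.829 with slerp weights a = sin((1−f)δ)/sin δ ≈ 0.205, b = sin(fδ)/sin δ ≈ 0.880.
p = a·p₁ + b·p₂ ≈ (0.491, 0.268, 0.829); φ = arcsin(p_z) ≈ 55.99°, λ = atan2(p_y, p_x) ≈ 28.66°.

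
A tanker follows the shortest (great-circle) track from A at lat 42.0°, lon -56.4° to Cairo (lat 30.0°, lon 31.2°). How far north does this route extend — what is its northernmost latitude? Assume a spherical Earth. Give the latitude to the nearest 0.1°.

≈ 46.4°

The great circle lies in the plane with unit normal n̂ = (p₁ × p₂)/|p₁ × p₂|.
Here n̂_z ≈ +0.690; the vertex latitude is φ_max = arccos|n̂_z| ≈ 46.4°.
Check via Clairaut: cos φ_max = |cos φ₁| · sin C = cos(42.0°)·sin(68.1°) ≈ 0.690, again giving ≈ 46.4°.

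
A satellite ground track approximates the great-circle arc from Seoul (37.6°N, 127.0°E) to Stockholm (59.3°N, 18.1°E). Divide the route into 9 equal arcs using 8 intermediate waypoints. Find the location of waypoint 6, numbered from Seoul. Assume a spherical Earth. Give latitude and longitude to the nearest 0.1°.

Write both endpoints as unit vectors p₁, p₂ with components (cos φ cos λ, cos φ sin λ, sin φ).
The central angle between the endpoints is δ = arccos(p₁·p₂) ≈ 1.166 rad (66.8°).
Interpolate at f = 6/9 with slerp weights a = sin((1−f)δ)/sin δ ≈ 0.412, b = sin(fδ)/sin δ ≈ 0.763.
p = a·p₁ + b·p₂ ≈ (0.174, 0.382, 0.908); φ = arcsin(p_z) ≈ 65.19°, λ = atan2(p_y, p_x) ≈ 65.54°.

≈ 65.2°N, 65.5°E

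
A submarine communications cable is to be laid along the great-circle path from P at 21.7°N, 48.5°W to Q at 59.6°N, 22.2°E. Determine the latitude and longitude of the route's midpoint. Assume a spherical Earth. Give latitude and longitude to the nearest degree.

≈ 46°N, 25°W

Convert each endpoint to a unit vector on the sphere (x = cos φ cos λ, y = cos φ sin λ, z = sin φ).
The central angle between the endpoints is δ = arccos(p₁·p₂) ≈ 1.077 rad (61.7°).
Interpolate at f = 1/2 with slerp weights a = sin((1−f)δ)/sin δ ≈ 0.582, b = sin(fδ)/sin δ ≈ 0.582.
p = a·p₁ + b·p₂ ≈ (0.631, -0.294, 0.718); φ = arcsin(p_z) ≈ 45.86°, λ = atan2(p_y, p_x) ≈ -24.96°.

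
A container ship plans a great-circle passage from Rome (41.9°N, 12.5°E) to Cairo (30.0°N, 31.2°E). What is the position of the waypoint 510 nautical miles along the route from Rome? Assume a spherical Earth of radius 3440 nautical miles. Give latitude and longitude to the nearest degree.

≈ 37°N, 21°E

Convert each endpoint to a unit vector on the sphere (x = cos φ cos λ, y = cos φ sin λ, z = sin φ).
The central angle between the endpoints is δ = arccos(p₁·p₂) ≈ 0.335 rad (19.2°). The total great-circle distance is δ·R ≈ 0.335 × 3440 ≈ 1152 nmi, so the target fraction is f = 510/1152 ≈ 0.443.
Interpolate at f ≈ 0.443 with slerp weights a = sin((1−f)δ)/sin δ ≈ 0.564, b = sin(fδ)/sin δ ≈ 0.450.
p = a·p₁ + b·p₂ ≈ (0.743, 0.293, 0.602); φ = arcsin(p_z) ≈ 36.99°, λ = atan2(p_y, p_x) ≈ 21.49°.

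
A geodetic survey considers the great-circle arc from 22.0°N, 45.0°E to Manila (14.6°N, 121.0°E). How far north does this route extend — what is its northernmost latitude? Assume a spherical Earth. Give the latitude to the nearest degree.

≈ 24°N

The great circle lies in the plane with unit normal n̂ = (p₁ × p₂)/|p₁ × p₂|.
Here n̂_z ≈ +0.916; the vertex latitude is φ_max = arccos|n̂_z| ≈ 23.6°.
Check via Clairaut: cos φ_max = |cos φ₁| · sin C = cos(22.0°)·sin(81.2°) ≈ 0.916, again giving ≈ 23.6°.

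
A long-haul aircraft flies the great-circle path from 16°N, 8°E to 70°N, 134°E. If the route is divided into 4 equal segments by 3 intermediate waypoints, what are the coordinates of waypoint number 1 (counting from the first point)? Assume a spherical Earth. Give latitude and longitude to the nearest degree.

≈ 37°N, 15°E

The haversine formula gives a central angle δ ≈ 1.505 rad (86.2°) between the endpoints.
Interpolate at f = 1/4 with slerp weights a = sin((1−f)δ)/sin δ ≈ 0.906, b = sin(fδ)/sin δ ≈ 0.368.
p = a·p₁ + b·p₂ ≈ (0.775, 0.212, 0.596); φ = arcsin(p_z) ≈ 36.56°, λ = atan2(p_y, p_x) ≈ 15.29°.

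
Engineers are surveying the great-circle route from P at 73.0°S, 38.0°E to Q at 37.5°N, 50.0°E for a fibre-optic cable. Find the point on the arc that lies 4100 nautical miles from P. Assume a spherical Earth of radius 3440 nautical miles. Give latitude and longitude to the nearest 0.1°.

The haversine formula gives a central angle δ ≈ 1.934 rad (110.8°) between the endpoints. The total great-circle distance is δ·R ≈ 1.934 × 3440 ≈ 6653 nmi, so the target fraction is f = 4100/6653 ≈ 0.616.
Interpolate at f ≈ 0.616 with slerp weights a = sin((1−f)δ)/sin δ ≈ 0.723, b = sin(fδ)/sin δ ≈ 0.994.
p = a·p₁ + b·p₂ ≈ (0.673, 0.734, -0.086); φ = arcsin(p_z) ≈ -4.96°, λ = atan2(p_y, p_x) ≈ 47.47°.

≈ 5.0°S, 47.5°E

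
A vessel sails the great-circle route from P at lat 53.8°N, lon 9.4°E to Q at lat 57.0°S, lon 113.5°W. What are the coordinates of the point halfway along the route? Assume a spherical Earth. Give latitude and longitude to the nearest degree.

≈ lat 3°S, lon 48°W

Write both endpoints as unit vectors p₁, p₂ with components (cos φ cos λ, cos φ sin λ, sin φ).
The central angle between the endpoints is δ = arccos(p₁·p₂) ≈ 2.590 rad (148.4°).
Interpolate at f = 1/2 with slerp weights a = sin((1−f)δ)/sin δ ≈ 1.835, b = sin(fδ)/sin δ ≈ 1.835.
p = a·p₁ + b·p₂ ≈ (0.671, -0.739, -0.058); φ = arcsin(p_z) ≈ -3.34°, λ = atan2(p_y, p_x) ≈ -47.79°.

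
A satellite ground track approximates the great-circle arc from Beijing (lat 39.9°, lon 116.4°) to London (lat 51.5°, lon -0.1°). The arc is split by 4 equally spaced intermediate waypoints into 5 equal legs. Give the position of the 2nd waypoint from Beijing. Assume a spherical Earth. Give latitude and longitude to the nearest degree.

≈ lat 60°, lon 82°

Convert each endpoint to a unit vector on the sphere (x = cos φ cos λ, y = cos φ sin λ, z = sin φ).
The central angle between the endpoints is δ = arccos(p₁·p₂) ≈ 1.278 rad (73.2°).
Interpolate at f = 2/5 with slerp weights a = sin((1−f)δ)/sin δ ≈ 0.725, b = sin(fδ)/sin δ ≈ 0.511.
p = a·p₁ + b·p₂ ≈ (0.071, 0.497, 0.865); φ = arcsin(p_z) ≈ 59.84°, λ = atan2(p_y, p_x) ≈ 81.89°.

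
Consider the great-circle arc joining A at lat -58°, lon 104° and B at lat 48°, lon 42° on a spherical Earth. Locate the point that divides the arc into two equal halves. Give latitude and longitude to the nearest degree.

≈ lat -6°, lon 69°

The haversine formula gives a central angle δ ≈ 2.053 rad (117.6°) between the endpoints.
Interpolate at f = 1/2 with slerp weights a = sin((1−f)δ)/sin δ ≈ 0.966, b = sin(fδ)/sin δ ≈ 0.966.
p = a·p₁ + b·p₂ ≈ (0.356, 0.929, -0.101); φ = arcsin(p_z) ≈ -5.81°, λ = atan2(p_y, p_x) ≈ 69.01°.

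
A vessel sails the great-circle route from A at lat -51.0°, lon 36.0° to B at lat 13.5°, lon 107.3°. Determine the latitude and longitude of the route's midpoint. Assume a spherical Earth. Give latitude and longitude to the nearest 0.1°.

≈ lat -22.4°, lon 80.4°

The haversine formula gives a central angle δ ≈ 1.556 rad (89.2°) between the endpoints.
Interpolate at f = 1/2 with slerp weights a = sin((1−f)δ)/sin δ ≈ 0.702, b = sin(fδ)/sin δ ≈ 0.702.
p = a·p₁ + b·p₂ ≈ (0.154, 0.911, -0.382); φ = arcsin(p_z) ≈ -22.44°, λ = atan2(p_y, p_x) ≈ 80.38°.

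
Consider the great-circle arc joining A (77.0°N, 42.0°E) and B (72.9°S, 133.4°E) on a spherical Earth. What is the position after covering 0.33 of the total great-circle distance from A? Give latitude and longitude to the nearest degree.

Convert each endpoint to a unit vector on the sphere (x = cos φ cos λ, y = cos φ sin λ, z = sin φ).
The central angle between the endpoints is δ = arccos(p₁·p₂) ≈ 2.773 rad (158.9°).
Interpolate at f = 0.33 with slerp weights a = sin((1−f)δ)/sin δ ≈ 2.663, b = sin(fδ)/sin δ ≈ 2.201.
p = a·p₁ + b·p₂ ≈ (0.000, 0.871, 0.491); φ = arcsin(p_z) ≈ 29.41°, λ = atan2(p_y, p_x) ≈ 89.97°.

≈ (29°N, 90°E)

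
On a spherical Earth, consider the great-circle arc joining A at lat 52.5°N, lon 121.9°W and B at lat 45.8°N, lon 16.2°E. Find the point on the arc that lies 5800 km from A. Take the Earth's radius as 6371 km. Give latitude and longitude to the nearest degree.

Convert each endpoint to a unit vector on the sphere (x = cos φ cos λ, y = cos φ sin λ, z = sin φ).
The central angle between the endpoints is δ = arccos(p₁·p₂) ≈ 1.315 rad (75.4°). The total great-circle distance is δ·R ≈ 1.315 × 6371 ≈ 8379 km, so the target fraction is f = 5800/8379 ≈ 0.692.
Interpolate at f ≈ 0.692 with slerp weights a = sin((1−f)δ)/sin δ ≈ 0.407, b = sin(fδ)/sin δ ≈ 0.816.
p = a·p₁ + b·p₂ ≈ (0.416, -0.052, 0.908); φ = arcsin(p_z) ≈ 65.25°, λ = atan2(p_y, p_x) ≈ -7.08°.

≈ lat 65°N, lon 7°W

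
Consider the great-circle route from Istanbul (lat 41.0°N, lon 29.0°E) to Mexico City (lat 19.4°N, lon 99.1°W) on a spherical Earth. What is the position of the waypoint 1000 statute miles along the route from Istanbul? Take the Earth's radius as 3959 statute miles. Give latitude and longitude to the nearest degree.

≈ lat 49°N, lon 12°E

Write both endpoints as unit vectors p₁, p₂ with components (cos φ cos λ, cos φ sin λ, sin φ).
The central angle between the endpoints is δ = arccos(p₁·p₂) ≈ 1.794 rad (102.8°). The total great-circle distance is δ·R ≈ 1.794 × 3959 ≈ 7102 mi, so the target fraction is f = 1000/7102 ≈ 0.141.
Interpolate at f ≈ 0.141 with slerp weights a = sin((1−f)δ)/sin δ ≈ 1.025, b = sin(fδ)/sin δ ≈ 0.256.
p = a·p₁ + b·p₂ ≈ (0.638, 0.136, 0.758); φ = arcsin(p_z) ≈ 49.25°, λ = atan2(p_y, p_x) ≈ 12.06°.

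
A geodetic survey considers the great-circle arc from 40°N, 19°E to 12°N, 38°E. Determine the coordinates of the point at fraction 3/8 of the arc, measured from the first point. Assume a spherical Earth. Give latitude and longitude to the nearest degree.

Convert each endpoint to a unit vector on the sphere (x = cos φ cos λ, y = cos φ sin λ, z = sin φ).
The central angle between the endpoints is δ = arccos(p₁·p₂) ≈ 0.570 rad (32.6°).
Interpolate at f = 3/8 with slerp weights a = sin((1−f)δ)/sin δ ≈ 0.646, b = sin(fδ)/sin δ ≈ 0.393.
p = a·p₁ + b·p₂ ≈ (0.771, 0.398, 0.497); φ = arcsin(p_z) ≈ 29.81°, λ = atan2(p_y, p_x) ≈ 27.29°.

≈ 30°N, 27°E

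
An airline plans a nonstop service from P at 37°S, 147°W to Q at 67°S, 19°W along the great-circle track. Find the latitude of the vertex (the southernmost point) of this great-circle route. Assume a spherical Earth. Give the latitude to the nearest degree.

≈ 75°S

The great circle lies in the plane with unit normal n̂ = (p₁ × p₂)/|p₁ × p₂|.
Here n̂_z ≈ +0.264; the vertex latitude is φ_max = arccos|n̂_z| ≈ 74.7°.
Check via Clairaut: cos φ_max = |cos φ₁| · sin C = cos(37.0°)·sin(160.7°) ≈ 0.264, again giving ≈ 74.7°.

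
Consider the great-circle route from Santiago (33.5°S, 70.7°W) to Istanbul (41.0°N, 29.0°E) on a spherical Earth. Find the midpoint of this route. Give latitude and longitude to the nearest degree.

The haversine formula gives a central angle δ ≈ 2.058 rad (117.9°) between the endpoints.
Interpolate at f = 1/2 with slerp weights a = sin((1−f)δ)/sin δ ≈ 0.970, b = sin(fδ)/sin δ ≈ 0.970.
p = a·p₁ + b·p₂ ≈ (0.907, -0.408, 0.101); φ = arcsin(p_z) ≈ 5.79°, λ = atan2(p_y, p_x) ≈ -24.23°.

≈ 6°N, 24°W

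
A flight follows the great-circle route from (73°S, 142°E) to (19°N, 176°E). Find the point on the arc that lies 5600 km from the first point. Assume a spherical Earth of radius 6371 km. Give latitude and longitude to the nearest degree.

≈ (25°S, 169°E)

Write both endpoints as unit vectors p₁, p₂ with components (cos φ cos λ, cos φ sin λ, sin φ).
The central angle between the endpoints is δ = arccos(p₁·p₂) ≈ 1.653 rad (94.7°). The total great-circle distance is δ·R ≈ 1.653 × 6371 ≈ 10532 km, so the target fraction is f = 5600/10532 ≈ 0.532.
Interpolate at f ≈ 0.532 with slerp weights a = sin((1−f)δ)/sin δ ≈ 0.701, b = sin(fδ)/sin δ ≈ 0.773.
p = a·p₁ + b·p₂ ≈ (-0.890, 0.177, -0.419); φ = arcsin(p_z) ≈ -24.78°, λ = atan2(p_y, p_x) ≈ 168.74°.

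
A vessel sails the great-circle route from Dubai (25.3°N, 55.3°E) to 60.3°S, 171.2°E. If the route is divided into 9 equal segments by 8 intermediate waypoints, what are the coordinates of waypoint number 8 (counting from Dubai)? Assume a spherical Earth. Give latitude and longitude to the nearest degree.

≈ 60°S, 143°E

The haversine formula gives a central angle δ ≈ 2.174 rad (124.5°) between the endpoints.
Interpolate at f = 8/9 with slerp weights a = sin((1−f)δ)/sin δ ≈ 0.290, b = sin(fδ)/sin δ ≈ 1.136.
p = a·p₁ + b·p₂ ≈ (-0.407, 0.302, -0.862); φ = arcsin(p_z) ≈ -59.58°, λ = atan2(p_y, p_x) ≈ 143.41°.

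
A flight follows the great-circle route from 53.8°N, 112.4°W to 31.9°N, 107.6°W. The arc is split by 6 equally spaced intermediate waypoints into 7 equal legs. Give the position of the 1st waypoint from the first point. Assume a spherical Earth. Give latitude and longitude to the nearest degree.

The haversine formula gives a central angle δ ≈ 0.387 rad (22.2°) between the endpoints.
Interpolate at f = 1/7 with slerp weights a = sin((1−f)δ)/sin δ ≈ 0.863, b = sin(fδ)/sin δ ≈ 0.146.
p = a·p₁ + b·p₂ ≈ (-0.232, -0.590, 0.774); φ = arcsin(p_z) ≈ 50.69°, λ = atan2(p_y, p_x) ≈ -111.46°.

≈ 51°N, 111°W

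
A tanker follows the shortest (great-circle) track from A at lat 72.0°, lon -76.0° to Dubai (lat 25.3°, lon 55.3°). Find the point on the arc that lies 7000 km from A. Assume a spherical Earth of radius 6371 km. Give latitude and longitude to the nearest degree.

Convert each endpoint to a unit vector on the sphere (x = cos φ cos λ, y = cos φ sin λ, z = sin φ).
The central angle between the endpoints is δ = arccos(p₁·p₂) ≈ 1.347 rad (77.2°). The total great-circle distance is δ·R ≈ 1.347 × 6371 ≈ 8581 km, so the target fraction is f = 7000/8581 ≈ 0.816.
Interpolate at f ≈ 0.816 with slerp weights a = sin((1−f)δ)/sin δ ≈ 0.252, b = sin(fδ)/sin δ ≈ 0.913.
p = a·p₁ + b·p₂ ≈ (0.489, 0.603, 0.630); φ = arcsin(p_z) ≈ 39.05°, λ = atan2(p_y, p_x) ≈ 50.98°.

≈ lat 39°, lon 51°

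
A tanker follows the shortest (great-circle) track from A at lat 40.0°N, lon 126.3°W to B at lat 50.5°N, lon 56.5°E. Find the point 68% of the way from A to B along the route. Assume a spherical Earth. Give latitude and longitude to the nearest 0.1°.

≈ lat 79.1°N, lon 61.9°E

Convert each endpoint to a unit vector on the sphere (x = cos φ cos λ, y = cos φ sin λ, z = sin φ).
The central angle between the endpoints is δ = arccos(p₁·p₂) ≈ 1.561 rad (89.5°).
Interpolate at f = 0.68 with slerp weights a = sin((1−f)δ)/sin δ ≈ 0.479, b = sin(fδ)/sin δ ≈ 0.873.
p = a·p₁ + b·p₂ ≈ (0.089, 0.167, 0.982); φ = arcsin(p_z) ≈ 79.06°, λ = atan2(p_y, p_x) ≈ 61.92°.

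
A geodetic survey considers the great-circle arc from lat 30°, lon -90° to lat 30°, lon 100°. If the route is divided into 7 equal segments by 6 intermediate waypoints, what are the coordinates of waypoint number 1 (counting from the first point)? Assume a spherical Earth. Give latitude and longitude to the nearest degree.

From cos δ = sin φ₁ sin φ₂ + cos φ₁ cos φ₂ cos Δλ, the central angle is δ ≈ 2.081 rad (119.2°).
Interpolate at f = 1/7 with slerp weights a = sin((1−f)δ)/sin δ ≈ 1.120, b = sin(fδ)/sin δ ≈ 0.336.
p = a·p₁ + b·p₂ ≈ (-0.050, -0.684, 0.728); φ = arcsin(p_z) ≈ 46.72°, λ = atan2(p_y, p_x) ≈ -94.22°.

≈ lat 47°, lon -94°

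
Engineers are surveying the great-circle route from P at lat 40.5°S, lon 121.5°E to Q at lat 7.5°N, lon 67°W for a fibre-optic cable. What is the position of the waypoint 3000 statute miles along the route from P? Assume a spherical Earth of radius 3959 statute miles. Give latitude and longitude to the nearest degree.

≈ lat 77°S, lon 178°E

From cos δ = sin φ₁ sin φ₂ + cos φ₁ cos φ₂ cos Δλ, the central angle is δ ≈ 2.551 rad (146.1°). The total great-circle distance is δ·R ≈ 2.551 × 3959 ≈ 10098 mi, so the target fraction is f = 3000/10098 ≈ 0.297.
Interpolate at f ≈ 0.297 with slerp weights a = sin((1−f)δ)/sin δ ≈ 1.751, b = sin(fδ)/sin δ ≈ 1.234.
p = a·p₁ + b·p₂ ≈ (-0.218, 0.009, -0.976); φ = arcsin(p_z) ≈ -77.41°, λ = atan2(p_y, p_x) ≈ 177.55°.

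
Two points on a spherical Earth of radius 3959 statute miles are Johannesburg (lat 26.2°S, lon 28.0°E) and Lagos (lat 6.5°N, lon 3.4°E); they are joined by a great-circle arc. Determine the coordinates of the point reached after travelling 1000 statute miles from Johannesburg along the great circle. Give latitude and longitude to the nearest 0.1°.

Convert each endpoint to a unit vector on the sphere (x = cos φ cos λ, y = cos φ sin λ, z = sin φ).
The central angle between the endpoints is δ = arccos(p₁·p₂) ≈ 0.707 rad (40.5°). The total great-circle distance is δ·R ≈ 0.707 × 3959 ≈ 2797 mi, so the target fraction is f = 1000/2797 ≈ 0.357.
Interpolate at f ≈ 0.357 with slerp weights a = sin((1−f)δ)/sin δ ≈ 0.675, b = sin(fδ)/sin δ ≈ 0.385.
p = a·p₁ + b·p₂ ≈ (0.917, 0.307, -0.255); φ = arcsin(p_z) ≈ -14.75°, λ = atan2(p_y, p_x) ≈ 18.52°.

≈ lat 14.8°S, lon 18.5°E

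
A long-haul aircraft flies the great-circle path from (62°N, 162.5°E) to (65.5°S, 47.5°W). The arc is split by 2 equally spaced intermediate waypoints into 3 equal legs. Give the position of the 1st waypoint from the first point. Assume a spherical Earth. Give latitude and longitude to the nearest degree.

Convert each endpoint to a unit vector on the sphere (x = cos φ cos λ, y = cos φ sin λ, z = sin φ).
The central angle between the endpoints is δ = arccos(p₁·p₂) ≈ 2.905 rad (166.4°).
Interpolate at f = 1/3 with slerp weights a = sin((1−f)δ)/sin δ ≈ 3.978, b = sin(fδ)/sin δ ≈ 3.509.
p = a·p₁ + b·p₂ ≈ (-0.798, -0.511, 0.319); φ = arcsin(p_z) ≈ 18.60°, λ = atan2(p_y, p_x) ≈ -147.35°.

≈ (19°N, 147°W)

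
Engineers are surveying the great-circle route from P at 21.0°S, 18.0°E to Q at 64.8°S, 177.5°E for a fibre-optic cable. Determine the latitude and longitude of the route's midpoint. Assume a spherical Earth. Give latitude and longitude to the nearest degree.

≈ 66°S, 34°E

The haversine formula gives a central angle δ ≈ 1.619 rad (92.8°) between the endpoints.
Interpolate at f = 1/2 with slerp weights a = sin((1−f)δ)/sin δ ≈ 0.725, b = sin(fδ)/sin δ ≈ 0.725.
p = a·p₁ + b·p₂ ≈ (0.335, 0.223, -0.915); φ = arcsin(p_z) ≈ -66.27°, λ = atan2(p_y, p_x) ≈ 33.58°.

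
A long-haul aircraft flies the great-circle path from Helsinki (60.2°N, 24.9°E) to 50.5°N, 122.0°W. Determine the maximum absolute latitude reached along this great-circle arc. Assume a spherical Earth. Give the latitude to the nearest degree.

≈ 79°N

The great circle lies in the plane with unit normal n̂ = (p₁ × p₂)/|p₁ × p₂|.
Here n̂_z ≈ -0.189; the vertex latitude is φ_max = arccos|n̂_z| ≈ 79.1°.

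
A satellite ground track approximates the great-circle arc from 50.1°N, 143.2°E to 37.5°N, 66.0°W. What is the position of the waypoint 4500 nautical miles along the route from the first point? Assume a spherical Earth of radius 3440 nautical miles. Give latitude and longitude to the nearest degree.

From cos δ = sin φ₁ sin φ₂ + cos φ₁ cos φ₂ cos Δλ, the central angle is δ ≈ 1.548 rad (88.7°). The total great-circle distance is δ·R ≈ 1.548 × 3440 ≈ 5325 nmi, so the target fraction is f = 4500/5325 ≈ 0.845.
Interpolate at f ≈ 0.845 with slerp weights a = sin((1−f)δ)/sin δ ≈ 0.238, b = sin(fδ)/sin δ ≈ 0.966.
p = a·p₁ + b·p₂ ≈ (0.190, -0.609, 0.770); φ = arcsin(p_z) ≈ 50.38°, λ = atan2(p_y, p_x) ≈ -72.70°.

≈ 50°N, 73°W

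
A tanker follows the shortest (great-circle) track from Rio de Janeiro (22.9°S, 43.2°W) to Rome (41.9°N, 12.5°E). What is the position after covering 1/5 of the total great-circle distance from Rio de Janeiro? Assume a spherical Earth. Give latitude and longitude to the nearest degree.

≈ 10°S, 33°W

Convert each endpoint to a unit vector on the sphere (x = cos φ cos λ, y = cos φ sin λ, z = sin φ).
The central angle between the endpoints is δ = arccos(p₁·p₂) ≈ 1.444 rad (82.7°).
Interpolate at f = 1/5 with slerp weights a = sin((1−f)δ)/sin δ ≈ 0.922, b = sin(fδ)/sin δ ≈ 0.287.
p = a·p₁ + b·p₂ ≈ (0.828, -0.535, -0.167); φ = arcsin(p_z) ≈ -9.62°, λ = atan2(p_y, p_x) ≈ -32.89°.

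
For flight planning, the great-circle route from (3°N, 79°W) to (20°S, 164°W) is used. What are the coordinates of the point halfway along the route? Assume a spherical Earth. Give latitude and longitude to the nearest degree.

From cos δ = sin φ₁ sin φ₂ + cos φ₁ cos φ₂ cos Δλ, the central angle is δ ≈ 1.507 rad (86.3°).
Interpolate at f = 1/2 with slerp weights a = sin((1−f)δ)/sin δ ≈ 0.686, b = sin(fδ)/sin δ ≈ 0.686.
p = a·p₁ + b·p₂ ≈ (-0.489, -0.850, -0.199); φ = arcsin(p_z) ≈ -11.45°, λ = atan2(p_y, p_x) ≈ -119.90°.

≈ (11°S, 120°W)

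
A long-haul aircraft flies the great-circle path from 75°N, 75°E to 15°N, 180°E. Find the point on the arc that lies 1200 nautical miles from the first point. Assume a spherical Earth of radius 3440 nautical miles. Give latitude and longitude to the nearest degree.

Write both endpoints as unit vectors p₁, p₂ with components (cos φ cos λ, cos φ sin λ, sin φ).
The central angle between the endpoints is δ = arccos(p₁·p₂) ≈ 1.384 rad (79.3°). The total great-circle distance is δ·R ≈ 1.384 × 3440 ≈ 4762 nmi, so the target fraction is f = 1200/4762 ≈ 0.252.
Interpolate at f ≈ 0.252 with slerp weights a = sin((1−f)δ)/sin δ ≈ 0.875, b = sin(fδ)/sin δ ≈ 0.348.
p = a·p₁ + b·p₂ ≈ (-0.277, 0.219, 0.936); φ = arcsin(p_z) ≈ 69.31°, λ = atan2(p_y, p_x) ≈ 141.73°.

≈ 69°N, 142°E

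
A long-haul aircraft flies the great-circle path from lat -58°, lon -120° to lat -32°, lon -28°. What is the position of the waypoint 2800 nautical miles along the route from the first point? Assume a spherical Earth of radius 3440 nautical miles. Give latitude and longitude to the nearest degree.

Convert each endpoint to a unit vector on the sphere (x = cos φ cos λ, y = cos φ sin λ, z = sin φ).
The central angle between the endpoints is δ = arccos(p₁·p₂) ≈ 1.122 rad (64.3°). The total great-circle distance is δ·R ≈ 1.122 × 3440 ≈ 3860 nmi, so the target fraction is f = 2800/3860 ≈ 0.725.
Interpolate at f ≈ 0.725 with slerp weights a = sin((1−f)δ)/sin δ ≈ 0.337, b = sin(fδ)/sin δ ≈ 0.807.
p = a·p₁ + b·p₂ ≈ (0.515, -0.476, -0.713); φ = arcsin(p_z) ≈ -45.49°, λ = atan2(p_y, p_x) ≈ -42.73°.

≈ lat -45°, lon -43°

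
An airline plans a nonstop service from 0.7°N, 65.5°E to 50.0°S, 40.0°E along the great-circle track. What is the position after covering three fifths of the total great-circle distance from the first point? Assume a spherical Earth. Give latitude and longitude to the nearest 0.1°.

Write both endpoints as unit vectors p₁, p₂ with components (cos φ cos λ, cos φ sin λ, sin φ).
The central angle between the endpoints is δ = arccos(p₁·p₂) ≈ 0.963 rad (55.2°).
Interpolate at f = 3/5 with slerp weights a = sin((1−f)δ)/sin δ ≈ 0.458, b = sin(fδ)/sin δ ≈ 0.665.
p = a·p₁ + b·p₂ ≈ (0.517, 0.691, -0.504); φ = arcsin(p_z) ≈ -30.27°, λ = atan2(p_y, p_x) ≈ 53.19°.

≈ 30.3°S, 53.2°E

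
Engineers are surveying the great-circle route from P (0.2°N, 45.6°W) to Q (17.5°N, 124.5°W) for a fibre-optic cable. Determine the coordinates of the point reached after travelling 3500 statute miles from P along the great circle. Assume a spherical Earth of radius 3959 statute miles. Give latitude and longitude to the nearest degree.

≈ (14°N, 95°W)

Convert each endpoint to a unit vector on the sphere (x = cos φ cos λ, y = cos φ sin λ, z = sin φ).
The central angle between the endpoints is δ = arccos(p₁·p₂) ≈ 1.385 rad (79.4°). The total great-circle distance is δ·R ≈ 1.385 × 3959 ≈ 5483 mi, so the target fraction is f = 3500/5483 ≈ 0.638.
Interpolate at f ≈ 0.638 with slerp weights a = sin((1−f)δ)/sin δ ≈ 0.489, b = sin(fδ)/sin δ ≈ 0.787.
p = a·p₁ + b·p₂ ≈ (-0.083, -0.968, 0.238); φ = arcsin(p_z) ≈ 13.79°, λ = atan2(p_y, p_x) ≈ -94.91°.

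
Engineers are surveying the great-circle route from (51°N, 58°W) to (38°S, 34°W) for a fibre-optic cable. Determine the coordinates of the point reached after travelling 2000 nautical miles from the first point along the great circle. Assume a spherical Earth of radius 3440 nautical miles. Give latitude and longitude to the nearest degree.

≈ (19°N, 47°W)

Convert each endpoint to a unit vector on the sphere (x = cos φ cos λ, y = cos φ sin λ, z = sin φ).
The central angle between the endpoints is δ = arccos(p₁·p₂) ≈ 1.596 rad (91.5°). The total great-circle distance is δ·R ≈ 1.596 × 3440 ≈ 5491 nmi, so the target fraction is f = 2000/5491 ≈ 0.364.
Interpolate at f ≈ 0.364 with slerp weights a = sin((1−f)δ)/sin δ ≈ 0.850, b = sin(fδ)/sin δ ≈ 0.549.
p = a·p₁ + b·p₂ ≈ (0.642, -0.696, 0.322); φ = arcsin(p_z) ≈ 18.79°, λ = atan2(p_y, p_x) ≈ -47.28°.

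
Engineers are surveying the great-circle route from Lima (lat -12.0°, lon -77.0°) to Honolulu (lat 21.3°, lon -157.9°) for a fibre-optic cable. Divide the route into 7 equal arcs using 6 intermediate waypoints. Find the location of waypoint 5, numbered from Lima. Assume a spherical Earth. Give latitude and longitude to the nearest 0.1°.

≈ lat 13.5°, lon -133.4°

Write both endpoints as unit vectors p₁, p₂ with components (cos φ cos λ, cos φ sin λ, sin φ).
The central angle between the endpoints is δ = arccos(p₁·p₂) ≈ 1.502 rad (86.1°).
Interpolate at f = 5/7 with slerp weights a = sin((1−f)δ)/sin δ ≈ 0.417, b = sin(fδ)/sin δ ≈ 0.881.
p = a·p₁ + b·p₂ ≈ (-0.668, -0.706, 0.233); φ = arcsin(p_z) ≈ 13.48°, λ = atan2(p_y, p_x) ≈ -133.43°.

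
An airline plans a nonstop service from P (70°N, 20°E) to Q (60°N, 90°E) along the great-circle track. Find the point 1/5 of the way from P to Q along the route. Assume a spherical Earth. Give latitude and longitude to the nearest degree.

The haversine formula gives a central angle δ ≈ 0.511 rad (29.3°) between the endpoints.
Interpolate at f = 1/5 with slerp weights a = sin((1−f)δ)/sin δ ≈ 0.813, b = sin(fδ)/sin δ ≈ 0.209.
p = a·p₁ + b·p₂ ≈ (0.261, 0.199, 0.944); φ = arcsin(p_z) ≈ 70.81°, λ = atan2(p_y, p_x) ≈ 37.35°.

≈ (71°N, 37°E)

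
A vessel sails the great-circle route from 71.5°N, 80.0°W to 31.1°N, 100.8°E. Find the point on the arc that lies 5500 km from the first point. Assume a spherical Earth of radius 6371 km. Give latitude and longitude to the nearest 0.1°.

Convert each endpoint to a unit vector on the sphere (x = cos φ cos λ, y = cos φ sin λ, z = sin φ).
The central angle between the endpoints is δ = arccos(p₁·p₂) ≈ 1.351 rad (77.4°). The total great-circle distance is δ·R ≈ 1.351 × 6371 ≈ 8606 km, so the target fraction is f = 5500/8606 ≈ 0.639.
Interpolate at f ≈ 0.639 with slerp weights a = sin((1−f)δ)/sin δ ≈ 0.480, b = sin(fδ)/sin δ ≈ 0.779.
p = a·p₁ + b·p₂ ≈ (-0.098, 0.505, 0.857); φ = arcsin(p_z) ≈ 59.04°, λ = atan2(p_y, p_x) ≈ 101.04°.

≈ 59.0°N, 101.0°E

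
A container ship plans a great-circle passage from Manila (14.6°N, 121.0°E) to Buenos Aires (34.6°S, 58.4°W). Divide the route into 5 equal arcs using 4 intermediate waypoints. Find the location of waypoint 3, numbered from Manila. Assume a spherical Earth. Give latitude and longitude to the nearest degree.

≈ 81°S, 111°E

Convert each endpoint to a unit vector on the sphere (x = cos φ cos λ, y = cos φ sin λ, z = sin φ).
The central angle between the endpoints is δ = arccos(p₁·p₂) ≈ 2.792 rad (160.0°).
Interpolate at f = 3/5 with slerp weights a = sin((1−f)δ)/sin δ ≈ 2.627, b = sin(fδ)/sin δ ≈ 2.907.
p = a·p₁ + b·p₂ ≈ (-0.056, 0.141, -0.988); φ = arcsin(p_z) ≈ -81.28°, λ = atan2(p_y, p_x) ≈ 111.49°.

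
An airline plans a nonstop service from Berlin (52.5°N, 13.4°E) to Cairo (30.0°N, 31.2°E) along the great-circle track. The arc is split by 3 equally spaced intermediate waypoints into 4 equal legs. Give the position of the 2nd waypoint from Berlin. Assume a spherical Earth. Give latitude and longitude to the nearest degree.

The haversine formula gives a central angle δ ≈ 0.454 rad (26.0°) between the endpoints.
Interpolate at f = 2/4 with slerp weights a = sin((1−f)δ)/sin δ ≈ 0.513, b = sin(fδ)/sin δ ≈ 0.513.
p = a·p₁ + b·p₂ ≈ (0.684, 0.303, 0.664); φ = arcsin(p_z) ≈ 41.58°, λ = atan2(p_y, p_x) ≈ 23.86°.

≈ 42°N, 24°E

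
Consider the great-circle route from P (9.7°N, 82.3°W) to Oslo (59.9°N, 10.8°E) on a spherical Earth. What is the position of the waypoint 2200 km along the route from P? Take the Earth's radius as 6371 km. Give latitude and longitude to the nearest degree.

Write both endpoints as unit vectors p₁, p₂ with components (cos φ cos λ, cos φ sin λ, sin φ).
The central angle between the endpoints is δ = arccos(p₁·p₂) ≈ 1.451 rad (83.2°). The total great-circle distance is δ·R ≈ 1.451 × 6371 ≈ 9247 km, so the target fraction is f = 2200/9247 ≈ 0.238.
Interpolate at f ≈ 0.238 with slerp weights a = sin((1−f)δ)/sin δ ≈ 0.900, b = sin(fδ)/sin δ ≈ 0.341.
p = a·p₁ + b·p₂ ≈ (0.287, -0.847, 0.447); φ = arcsin(p_z) ≈ 26.53°, λ = atan2(p_y, p_x) ≈ -71.30°.

≈ (27°N, 71°W)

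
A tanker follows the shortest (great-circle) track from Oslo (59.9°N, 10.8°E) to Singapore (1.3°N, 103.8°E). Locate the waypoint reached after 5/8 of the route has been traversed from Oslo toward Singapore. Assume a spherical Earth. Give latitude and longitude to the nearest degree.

Convert each endpoint to a unit vector on the sphere (x = cos φ cos λ, y = cos φ sin λ, z = sin φ).
The central angle between the endpoints is δ = arccos(p₁·p₂) ≈ 1.577 rad (90.4°).
Interpolate at f = 5/8 with slerp weights a = sin((1−f)δ)/sin δ ≈ 0.558, b = sin(fδ)/sin δ ≈ 0.834.
p = a·p₁ + b·p₂ ≈ (0.076, 0.862, 0.501); φ = arcsin(p_z) ≈ 30.09°, λ = atan2(p_y, p_x) ≈ 84.97°.

≈ 30°N, 85°E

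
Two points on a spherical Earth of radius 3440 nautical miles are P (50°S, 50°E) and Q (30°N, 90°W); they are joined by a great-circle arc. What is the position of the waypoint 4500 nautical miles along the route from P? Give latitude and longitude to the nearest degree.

≈ (23°S, 44°W)

Write both endpoints as unit vectors p₁, p₂ with components (cos φ cos λ, cos φ sin λ, sin φ).
The central angle between the endpoints is δ = arccos(p₁·p₂) ≈ 2.514 rad (144.0°). The total great-circle distance is δ·R ≈ 2.514 × 3440 ≈ 8648 nmi, so the target fraction is f = 4500/8648 ≈ 0.520.
Interpolate at f ≈ 0.520 with slerp weights a = sin((1−f)δ)/sin δ ≈ 1.591, b = sin(fδ)/sin δ ≈ 1.645.
p = a·p₁ + b·p₂ ≈ (0.657, -0.641, -0.396); φ = arcsin(p_z) ≈ -23.35°, λ = atan2(p_y, p_x) ≈ -44.28°.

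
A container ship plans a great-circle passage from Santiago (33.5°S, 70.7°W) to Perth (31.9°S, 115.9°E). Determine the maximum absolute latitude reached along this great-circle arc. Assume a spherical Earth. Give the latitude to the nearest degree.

≈ 85°S

The great circle lies in the plane with unit normal n̂ = (p₁ × p₂)/|p₁ × p₂|.
Here n̂_z ≈ -0.089; the vertex latitude is φ_max = arccos|n̂_z| ≈ 84.9°.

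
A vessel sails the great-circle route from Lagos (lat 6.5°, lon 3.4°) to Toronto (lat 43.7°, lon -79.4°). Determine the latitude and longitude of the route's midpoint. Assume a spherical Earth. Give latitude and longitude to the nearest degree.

≈ lat 32°, lon -30°

Write both endpoints as unit vectors p₁, p₂ with components (cos φ cos λ, cos φ sin λ, sin φ).
The central angle between the endpoints is δ = arccos(p₁·p₂) ≈ 1.402 rad (80.3°).
Interpolate at f = 1/2 with slerp weights a = sin((1−f)δ)/sin δ ≈ 0.654, b = sin(fδ)/sin δ ≈ 0.654.
p = a·p₁ + b·p₂ ≈ (0.736, -0.426, 0.526); φ = arcsin(p_z) ≈ 31.74°, λ = atan2(p_y, p_x) ≈ -30.09°.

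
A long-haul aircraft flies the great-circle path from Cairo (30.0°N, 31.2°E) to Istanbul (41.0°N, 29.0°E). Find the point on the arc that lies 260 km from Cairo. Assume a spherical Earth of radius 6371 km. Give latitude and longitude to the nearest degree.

≈ 32°N, 31°E

Convert each endpoint to a unit vector on the sphere (x = cos φ cos λ, y = cos φ sin λ, z = sin φ).
The central angle between the endpoints is δ = arccos(p₁·p₂) ≈ 0.194 rad (11.1°). The total great-circle distance is δ·R ≈ 0.194 × 6371 ≈ 1239 km, so the target fraction is f = 260/1239 ≈ 0.210.
Interpolate at f ≈ 0.210 with slerp weights a = sin((1−f)δ)/sin δ ≈ 0.792, b = sin(fδ)/sin δ ≈ 0.211.
p = a·p₁ + b·p₂ ≈ (0.726, 0.433, 0.535); φ = arcsin(p_z) ≈ 32.31°, λ = atan2(p_y, p_x) ≈ 30.79°.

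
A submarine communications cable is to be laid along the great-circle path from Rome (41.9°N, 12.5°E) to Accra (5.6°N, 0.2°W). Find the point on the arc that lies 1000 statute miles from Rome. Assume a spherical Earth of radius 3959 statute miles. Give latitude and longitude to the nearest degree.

≈ 28°N, 7°E

Convert each endpoint to a unit vector on the sphere (x = cos φ cos λ, y = cos φ sin λ, z = sin φ).
The central angle between the endpoints is δ = arccos(p₁·p₂) ≈ 0.664 rad (38.0°). The total great-circle distance is δ·R ≈ 0.664 × 3959 ≈ 2627 mi, so the target fraction is f = 1000/2627 ≈ 0.381.
Interpolate at f ≈ 0.381 with slerp weights a = sin((1−f)δ)/sin δ ≈ 0.649, b = sin(fδ)/sin δ ≈ 0.406.
p = a·p₁ + b·p₂ ≈ (0.875, 0.103, 0.473); φ = arcsin(p_z) ≈ 28.21°, λ = atan2(p_y, p_x) ≈ 6.72°.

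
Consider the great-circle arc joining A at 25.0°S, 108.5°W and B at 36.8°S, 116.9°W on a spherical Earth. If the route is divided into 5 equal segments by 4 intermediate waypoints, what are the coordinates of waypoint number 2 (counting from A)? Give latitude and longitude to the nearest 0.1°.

Convert each endpoint to a unit vector on the sphere (x = cos φ cos λ, y = cos φ sin λ, z = sin φ).
The central angle between the endpoints is δ = arccos(p₁·p₂) ≈ 0.241 rad (13.8°).
Interpolate at f = 2/5 with slerp weights a = sin((1−f)δ)/sin δ ≈ 0.604, b = sin(fδ)/sin δ ≈ 0.403.
p = a·p₁ + b·p₂ ≈ (-0.320, -0.807, -0.497); φ = arcsin(p_z) ≈ -29.78°, λ = atan2(p_y, p_x) ≈ -111.62°.

≈ 29.8°S, 111.6°W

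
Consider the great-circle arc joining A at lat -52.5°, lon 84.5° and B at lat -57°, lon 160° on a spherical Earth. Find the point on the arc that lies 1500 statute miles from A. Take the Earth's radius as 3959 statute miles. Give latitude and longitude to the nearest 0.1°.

≈ lat -60.9°, lon 121.7°

Write both endpoints as unit vectors p₁, p₂ with components (cos φ cos λ, cos φ sin λ, sin φ).
The central angle between the endpoints is δ = arccos(p₁·p₂) ≈ 0.725 rad (41.6°). The total great-circle distance is δ·R ≈ 0.725 × 3959 ≈ 2871 mi, so the target fraction is f = 1500/2871 ≈ 0.522.
Interpolate at f ≈ 0.522 with slerp weights a = sin((1−f)δ)/sin δ ≈ 0.512, b = sin(fδ)/sin δ ≈ 0.558.
p = a·p₁ + b·p₂ ≈ (-0.256, 0.414, -0.874); φ = arcsin(p_z) ≈ -60.89°, λ = atan2(p_y, p_x) ≈ 121.69°.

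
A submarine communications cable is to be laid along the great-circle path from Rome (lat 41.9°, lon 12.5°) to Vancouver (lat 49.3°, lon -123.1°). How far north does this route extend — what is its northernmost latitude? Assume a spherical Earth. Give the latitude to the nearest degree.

≈ 70°

The great circle lies in the plane with unit normal n̂ = (p₁ × p₂)/|p₁ × p₂|.
Here n̂_z ≈ -0.344; the vertex latitude is φ_max = arccos|n̂_z| ≈ 69.9°.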